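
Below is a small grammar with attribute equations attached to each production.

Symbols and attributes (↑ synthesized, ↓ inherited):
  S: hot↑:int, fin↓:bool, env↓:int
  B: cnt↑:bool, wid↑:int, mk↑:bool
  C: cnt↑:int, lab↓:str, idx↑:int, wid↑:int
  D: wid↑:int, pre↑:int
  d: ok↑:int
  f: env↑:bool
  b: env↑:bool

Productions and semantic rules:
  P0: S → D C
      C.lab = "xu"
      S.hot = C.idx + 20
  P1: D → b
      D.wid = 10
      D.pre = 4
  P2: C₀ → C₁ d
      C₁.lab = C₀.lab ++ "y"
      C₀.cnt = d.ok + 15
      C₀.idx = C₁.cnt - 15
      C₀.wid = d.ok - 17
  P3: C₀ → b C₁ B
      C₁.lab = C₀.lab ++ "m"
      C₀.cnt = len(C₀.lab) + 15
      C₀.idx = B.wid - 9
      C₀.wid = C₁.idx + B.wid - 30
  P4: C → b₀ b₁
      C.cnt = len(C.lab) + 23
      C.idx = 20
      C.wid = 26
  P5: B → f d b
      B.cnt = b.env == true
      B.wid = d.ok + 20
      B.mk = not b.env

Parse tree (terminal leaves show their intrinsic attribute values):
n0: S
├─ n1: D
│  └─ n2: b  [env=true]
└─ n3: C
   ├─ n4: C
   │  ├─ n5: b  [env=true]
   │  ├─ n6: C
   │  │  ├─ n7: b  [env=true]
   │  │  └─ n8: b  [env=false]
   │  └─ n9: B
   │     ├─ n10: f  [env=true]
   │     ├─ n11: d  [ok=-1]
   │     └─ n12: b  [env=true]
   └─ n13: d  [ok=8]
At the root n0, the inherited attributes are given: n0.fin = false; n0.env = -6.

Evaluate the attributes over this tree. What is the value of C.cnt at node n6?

27

1. n0.fin = false  [given at root]
2. n0.env = -6  [given at root]
3. n2.env = true  [terminal]
4. n1.wid = 10  [10]
5. n1.pre = 4  [4]
6. n3.lab = "xu"  ["xu"]
7. n4.lab = "xuy"  [C₀.lab ++ "y"]
8. n5.env = true  [terminal]
9. n6.lab = "xuym"  [C₀.lab ++ "m"]
10. n7.env = true  [terminal]
11. n8.env = false  [terminal]
12. n6.cnt = 27  [len(C.lab) + 23]
13. n6.idx = 20  [20]
14. n6.wid = 26  [26]
15. n10.env = true  [terminal]
16. n11.ok = -1  [terminal]
17. n12.env = true  [terminal]
18. n9.cnt = true  [b.env == true]
19. n9.wid = 19  [d.ok + 20]
20. n9.mk = false  [not b.env]
21. n4.cnt = 18  [len(C₀.lab) + 15]
22. n4.idx = 10  [B.wid - 9]
23. n4.wid = 9  [C₁.idx + B.wid - 30]
24. n13.ok = 8  [terminal]
25. n3.cnt = 23  [d.ok + 15]
26. n3.idx = 3  [C₁.cnt - 15]
27. n3.wid = -9  [d.ok - 17]
28. n0.hot = 23  [C.idx + 20]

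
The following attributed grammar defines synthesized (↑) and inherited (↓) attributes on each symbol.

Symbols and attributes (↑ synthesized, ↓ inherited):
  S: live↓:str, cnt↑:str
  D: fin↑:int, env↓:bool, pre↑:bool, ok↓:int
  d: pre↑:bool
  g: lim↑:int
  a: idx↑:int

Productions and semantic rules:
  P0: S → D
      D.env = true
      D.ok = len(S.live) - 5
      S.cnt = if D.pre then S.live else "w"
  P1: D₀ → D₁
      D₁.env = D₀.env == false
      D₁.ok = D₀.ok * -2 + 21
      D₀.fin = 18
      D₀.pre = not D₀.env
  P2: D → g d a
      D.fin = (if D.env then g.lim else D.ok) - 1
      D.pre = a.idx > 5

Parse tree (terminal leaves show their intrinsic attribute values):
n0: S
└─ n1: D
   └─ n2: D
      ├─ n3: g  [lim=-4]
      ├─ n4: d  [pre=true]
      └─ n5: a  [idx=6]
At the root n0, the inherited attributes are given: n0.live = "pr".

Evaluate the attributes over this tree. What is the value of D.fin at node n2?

1. n0.live = "pr"  [given at root]
2. n1.env = true  [true]
3. n1.ok = -3  [len(S.live) - 5]
4. n2.env = false  [D₀.env == false]
5. n2.ok = 27  [D₀.ok * -2 + 21]
6. n3.lim = -4  [terminal]
7. n4.pre = true  [terminal]
8. n5.idx = 6  [terminal]
9. n2.fin = 26  [(if D.env then g.lim else D.ok) - 1]
10. n2.pre = true  [a.idx > 5]
11. n1.fin = 18  [18]
12. n1.pre = false  [not D₀.env]
13. n0.cnt = "w"  [if D.pre then S.live else "w"]

26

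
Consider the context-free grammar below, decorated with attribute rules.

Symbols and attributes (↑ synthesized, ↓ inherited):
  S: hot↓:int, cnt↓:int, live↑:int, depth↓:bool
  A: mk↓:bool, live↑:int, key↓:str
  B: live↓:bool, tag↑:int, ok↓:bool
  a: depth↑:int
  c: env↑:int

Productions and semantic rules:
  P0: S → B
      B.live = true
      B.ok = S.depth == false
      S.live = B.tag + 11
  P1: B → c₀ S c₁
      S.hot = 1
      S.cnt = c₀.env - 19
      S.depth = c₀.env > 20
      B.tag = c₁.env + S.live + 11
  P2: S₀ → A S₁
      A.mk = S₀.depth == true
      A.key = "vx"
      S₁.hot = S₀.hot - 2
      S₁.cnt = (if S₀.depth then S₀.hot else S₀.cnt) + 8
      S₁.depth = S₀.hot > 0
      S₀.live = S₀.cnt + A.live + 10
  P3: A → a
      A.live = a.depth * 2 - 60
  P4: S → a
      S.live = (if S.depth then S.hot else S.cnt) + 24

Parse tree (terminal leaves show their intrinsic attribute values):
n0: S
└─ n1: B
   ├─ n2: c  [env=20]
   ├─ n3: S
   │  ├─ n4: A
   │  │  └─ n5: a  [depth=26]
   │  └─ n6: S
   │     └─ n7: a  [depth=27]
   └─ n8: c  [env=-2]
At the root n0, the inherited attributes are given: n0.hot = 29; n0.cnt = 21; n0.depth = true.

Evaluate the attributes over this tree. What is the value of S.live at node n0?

1. n0.hot = 29  [given at root]
2. n0.cnt = 21  [given at root]
3. n0.depth = true  [given at root]
4. n1.live = true  [true]
5. n1.ok = false  [S.depth == false]
6. n2.env = 20  [terminal]
7. n3.hot = 1  [1]
8. n3.cnt = 1  [c₀.env - 19]
9. n3.depth = false  [c₀.env > 20]
10. n4.mk = false  [S₀.depth == true]
11. n4.key = "vx"  ["vx"]
12. n5.depth = 26  [terminal]
13. n4.live = -8  [a.depth * 2 - 60]
14. n6.hot = -1  [S₀.hot - 2]
15. n6.cnt = 9  [(if S₀.depth then S₀.hot else S₀.cnt) + 8]
16. n6.depth = true  [S₀.hot > 0]
17. n7.depth = 27  [terminal]
18. n6.live = 23  [(if S.depth then S.hot else S.cnt) + 24]
19. n3.live = 3  [S₀.cnt + A.live + 10]
20. n8.env = -2  [terminal]
21. n1.tag = 12  [c₁.env + S.live + 11]
22. n0.live = 23  [B.tag + 11]

23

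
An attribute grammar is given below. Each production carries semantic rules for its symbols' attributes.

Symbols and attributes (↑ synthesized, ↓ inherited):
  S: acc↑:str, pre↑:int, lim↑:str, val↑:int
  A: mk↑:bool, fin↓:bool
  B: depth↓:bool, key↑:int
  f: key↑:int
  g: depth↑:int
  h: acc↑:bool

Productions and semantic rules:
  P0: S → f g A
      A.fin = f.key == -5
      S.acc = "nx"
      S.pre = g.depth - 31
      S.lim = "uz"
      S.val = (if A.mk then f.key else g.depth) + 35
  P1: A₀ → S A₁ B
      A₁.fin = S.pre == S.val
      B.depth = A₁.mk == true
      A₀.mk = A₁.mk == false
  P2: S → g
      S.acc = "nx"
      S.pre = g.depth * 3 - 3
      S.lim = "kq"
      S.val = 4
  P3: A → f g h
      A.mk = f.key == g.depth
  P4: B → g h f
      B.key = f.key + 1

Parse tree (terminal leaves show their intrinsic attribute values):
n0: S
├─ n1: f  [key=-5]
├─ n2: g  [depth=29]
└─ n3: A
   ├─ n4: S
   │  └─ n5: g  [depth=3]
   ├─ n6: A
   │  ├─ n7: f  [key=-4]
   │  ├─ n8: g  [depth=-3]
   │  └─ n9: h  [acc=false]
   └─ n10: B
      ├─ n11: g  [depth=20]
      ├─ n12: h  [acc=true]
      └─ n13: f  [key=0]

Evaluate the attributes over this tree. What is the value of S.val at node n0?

1. n1.key = -5  [terminal]
2. n2.depth = 29  [terminal]
3. n3.fin = true  [f.key == -5]
4. n5.depth = 3  [terminal]
5. n4.acc = "nx"  ["nx"]
6. n4.pre = 6  [g.depth * 3 - 3]
7. n4.lim = "kq"  ["kq"]
8. n4.val = 4  [4]
9. n6.fin = false  [S.pre == S.val]
10. n7.key = -4  [terminal]
11. n8.depth = -3  [terminal]
12. n9.acc = false  [terminal]
13. n6.mk = false  [f.key == g.depth]
14. n10.depth = false  [A₁.mk == true]
15. n11.depth = 20  [terminal]
16. n12.acc = true  [terminal]
17. n13.key = 0  [terminal]
18. n10.key = 1  [f.key + 1]
19. n3.mk = true  [A₁.mk == false]
20. n0.acc = "nx"  ["nx"]
21. n0.pre = -2  [g.depth - 31]
22. n0.lim = "uz"  ["uz"]
23. n0.val = 30  [(if A.mk then f.key else g.depth) + 35]

30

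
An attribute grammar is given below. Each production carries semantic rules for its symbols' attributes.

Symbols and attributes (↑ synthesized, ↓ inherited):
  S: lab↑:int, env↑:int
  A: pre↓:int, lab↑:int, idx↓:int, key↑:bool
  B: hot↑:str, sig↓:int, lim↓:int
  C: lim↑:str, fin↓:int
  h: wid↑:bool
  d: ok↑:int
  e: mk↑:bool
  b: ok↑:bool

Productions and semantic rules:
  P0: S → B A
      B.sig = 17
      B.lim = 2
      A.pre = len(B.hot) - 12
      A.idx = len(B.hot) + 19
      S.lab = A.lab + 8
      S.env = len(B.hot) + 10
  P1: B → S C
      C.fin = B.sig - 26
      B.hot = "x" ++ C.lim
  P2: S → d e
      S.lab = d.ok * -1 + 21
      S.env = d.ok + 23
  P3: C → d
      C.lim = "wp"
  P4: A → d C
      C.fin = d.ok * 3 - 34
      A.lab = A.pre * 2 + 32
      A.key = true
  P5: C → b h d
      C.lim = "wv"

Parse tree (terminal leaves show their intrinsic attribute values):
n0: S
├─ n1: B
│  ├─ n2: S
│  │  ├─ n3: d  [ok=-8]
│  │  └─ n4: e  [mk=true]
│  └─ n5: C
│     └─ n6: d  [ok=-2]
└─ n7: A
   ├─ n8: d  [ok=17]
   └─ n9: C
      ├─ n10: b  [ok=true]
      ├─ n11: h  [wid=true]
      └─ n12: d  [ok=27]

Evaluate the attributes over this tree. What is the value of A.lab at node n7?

1. n1.sig = 17  [17]
2. n1.lim = 2  [2]
3. n3.ok = -8  [terminal]
4. n4.mk = true  [terminal]
5. n2.lab = 29  [d.ok * -1 + 21]
6. n2.env = 15  [d.ok + 23]
7. n5.fin = -9  [B.sig - 26]
8. n6.ok = -2  [terminal]
9. n5.lim = "wp"  ["wp"]
10. n1.hot = "xwp"  ["x" ++ C.lim]
11. n7.pre = -9  [len(B.hot) - 12]
12. n7.idx = 22  [len(B.hot) + 19]
13. n8.ok = 17  [terminal]
14. n9.fin = 17  [d.ok * 3 - 34]
15. n10.ok = true  [terminal]
16. n11.wid = true  [terminal]
17. n12.ok = 27  [terminal]
18. n9.lim = "wv"  ["wv"]
19. n7.lab = 14  [A.pre * 2 + 32]
20. n7.key = true  [true]
21. n0.lab = 22  [A.lab + 8]
22. n0.env = 13  [len(B.hot) + 10]

14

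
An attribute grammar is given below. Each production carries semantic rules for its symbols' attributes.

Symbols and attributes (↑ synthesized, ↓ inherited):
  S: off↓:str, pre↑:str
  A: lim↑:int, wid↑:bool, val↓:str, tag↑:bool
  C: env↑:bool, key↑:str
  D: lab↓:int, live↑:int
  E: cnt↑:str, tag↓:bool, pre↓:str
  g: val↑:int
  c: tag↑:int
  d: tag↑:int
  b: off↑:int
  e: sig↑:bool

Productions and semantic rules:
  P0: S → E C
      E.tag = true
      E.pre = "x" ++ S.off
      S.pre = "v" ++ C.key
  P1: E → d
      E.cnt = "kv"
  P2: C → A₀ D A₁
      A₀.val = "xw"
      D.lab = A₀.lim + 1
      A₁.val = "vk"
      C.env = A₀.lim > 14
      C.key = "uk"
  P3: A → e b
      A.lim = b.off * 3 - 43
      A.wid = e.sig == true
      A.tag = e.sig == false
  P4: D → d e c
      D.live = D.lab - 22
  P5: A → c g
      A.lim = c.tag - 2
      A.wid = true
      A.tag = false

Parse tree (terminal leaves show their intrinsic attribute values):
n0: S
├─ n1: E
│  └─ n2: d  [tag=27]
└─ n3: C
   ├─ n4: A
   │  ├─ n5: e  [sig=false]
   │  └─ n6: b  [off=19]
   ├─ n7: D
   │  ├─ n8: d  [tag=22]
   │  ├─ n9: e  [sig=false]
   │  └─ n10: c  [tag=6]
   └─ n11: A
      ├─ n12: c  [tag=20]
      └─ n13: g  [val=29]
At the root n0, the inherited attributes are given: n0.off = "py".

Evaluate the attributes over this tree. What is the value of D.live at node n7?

1. n0.off = "py"  [given at root]
2. n1.tag = true  [true]
3. n1.pre = "xpy"  ["x" ++ S.off]
4. n2.tag = 27  [terminal]
5. n1.cnt = "kv"  ["kv"]
6. n4.val = "xw"  ["xw"]
7. n5.sig = false  [terminal]
8. n6.off = 19  [terminal]
9. n4.lim = 14  [b.off * 3 - 43]
10. n4.wid = false  [e.sig == true]
11. n4.tag = true  [e.sig == false]
12. n7.lab = 15  [A₀.lim + 1]
13. n8.tag = 22  [terminal]
14. n9.sig = false  [terminal]
15. n10.tag = 6  [terminal]
16. n7.live = -7  [D.lab - 22]
17. n11.val = "vk"  ["vk"]
18. n12.tag = 20  [terminal]
19. n13.val = 29  [terminal]
20. n11.lim = 18  [c.tag - 2]
21. n11.wid = true  [true]
22. n11.tag = false  [false]
23. n3.env = false  [A₀.lim > 14]
24. n3.key = "uk"  ["uk"]
25. n0.pre = "vuk"  ["v" ++ C.key]

-7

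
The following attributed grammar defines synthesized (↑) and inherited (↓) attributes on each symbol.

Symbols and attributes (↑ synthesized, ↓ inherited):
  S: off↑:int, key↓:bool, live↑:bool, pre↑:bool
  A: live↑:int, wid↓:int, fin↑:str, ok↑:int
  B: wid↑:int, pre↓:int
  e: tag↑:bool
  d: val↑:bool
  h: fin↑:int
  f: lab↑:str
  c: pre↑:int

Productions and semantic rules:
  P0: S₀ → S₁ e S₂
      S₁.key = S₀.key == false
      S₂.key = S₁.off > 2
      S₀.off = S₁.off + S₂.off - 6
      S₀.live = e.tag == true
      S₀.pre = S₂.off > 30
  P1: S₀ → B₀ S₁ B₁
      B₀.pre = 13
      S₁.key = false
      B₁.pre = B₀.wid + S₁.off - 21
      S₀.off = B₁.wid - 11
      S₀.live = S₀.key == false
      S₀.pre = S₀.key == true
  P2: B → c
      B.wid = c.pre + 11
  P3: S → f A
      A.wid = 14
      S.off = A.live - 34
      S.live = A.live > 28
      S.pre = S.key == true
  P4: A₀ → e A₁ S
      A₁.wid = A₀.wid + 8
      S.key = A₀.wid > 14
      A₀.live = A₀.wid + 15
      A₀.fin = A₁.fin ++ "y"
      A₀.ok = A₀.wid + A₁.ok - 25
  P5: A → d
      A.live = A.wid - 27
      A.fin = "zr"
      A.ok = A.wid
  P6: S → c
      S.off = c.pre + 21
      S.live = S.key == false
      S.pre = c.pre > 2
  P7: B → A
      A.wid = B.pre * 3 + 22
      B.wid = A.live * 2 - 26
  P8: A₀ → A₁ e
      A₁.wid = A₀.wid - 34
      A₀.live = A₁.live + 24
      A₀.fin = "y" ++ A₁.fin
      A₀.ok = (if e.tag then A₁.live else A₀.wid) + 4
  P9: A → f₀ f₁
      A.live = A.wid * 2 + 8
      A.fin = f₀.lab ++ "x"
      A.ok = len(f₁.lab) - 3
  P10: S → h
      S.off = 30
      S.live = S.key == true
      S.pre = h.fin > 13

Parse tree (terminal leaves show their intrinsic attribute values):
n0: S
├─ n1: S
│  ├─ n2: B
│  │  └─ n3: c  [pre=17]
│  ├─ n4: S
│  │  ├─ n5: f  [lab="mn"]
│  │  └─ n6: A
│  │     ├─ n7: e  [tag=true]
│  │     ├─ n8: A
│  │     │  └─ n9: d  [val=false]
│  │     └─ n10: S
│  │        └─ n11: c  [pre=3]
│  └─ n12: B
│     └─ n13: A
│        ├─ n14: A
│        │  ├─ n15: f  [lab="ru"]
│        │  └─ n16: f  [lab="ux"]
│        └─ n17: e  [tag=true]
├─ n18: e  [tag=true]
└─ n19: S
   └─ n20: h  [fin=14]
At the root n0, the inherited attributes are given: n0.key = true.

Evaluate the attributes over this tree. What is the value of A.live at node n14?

1. n0.key = true  [given at root]
2. n1.key = false  [S₀.key == false]
3. n2.pre = 13  [13]
4. n3.pre = 17  [terminal]
5. n2.wid = 28  [c.pre + 11]
6. n4.key = false  [false]
7. n5.lab = "mn"  [terminal]
8. n6.wid = 14  [14]
9. n7.tag = true  [terminal]
10. n8.wid = 22  [A₀.wid + 8]
11. n9.val = false  [terminal]
12. n8.live = -5  [A.wid - 27]
13. n8.fin = "zr"  ["zr"]
14. n8.ok = 22  [A.wid]
15. n10.key = false  [A₀.wid > 14]
16. n11.pre = 3  [terminal]
17. n10.off = 24  [c.pre + 21]
18. n10.live = true  [S.key == false]
19. n10.pre = true  [c.pre > 2]
20. n6.live = 29  [A₀.wid + 15]
21. n6.fin = "zry"  [A₁.fin ++ "y"]
22. n6.ok = 11  [A₀.wid + A₁.ok - 25]
23. n4.off = -5  [A.live - 34]
24. n4.live = true  [A.live > 28]
25. n4.pre = false  [S.key == true]
26. n12.pre = 2  [B₀.wid + S₁.off - 21]
27. n13.wid = 28  [B.pre * 3 + 22]
28. n14.wid = -6  [A₀.wid - 34]
29. n15.lab = "ru"  [terminal]
30. n16.lab = "ux"  [terminal]
31. n14.live = -4  [A.wid * 2 + 8]
32. n14.fin = "rux"  [f₀.lab ++ "x"]
33. n14.ok = -1  [len(f₁.lab) - 3]
34. n17.tag = true  [terminal]
35. n13.live = 20  [A₁.live + 24]
36. n13.fin = "yrux"  ["y" ++ A₁.fin]
37. n13.ok = 0  [(if e.tag then A₁.live else A₀.wid) + 4]
38. n12.wid = 14  [A.live * 2 - 26]
39. n1.off = 3  [B₁.wid - 11]
40. n1.live = true  [S₀.key == false]
41. n1.pre = false  [S₀.key == true]
42. n18.tag = true  [terminal]
43. n19.key = true  [S₁.off > 2]
44. n20.fin = 14  [terminal]
45. n19.off = 30  [30]
46. n19.live = true  [S.key == true]
47. n19.pre = true  [h.fin > 13]
48. n0.off = 27  [S₁.off + S₂.off - 6]
49. n0.live = true  [e.tag == true]
50. n0.pre = false  [S₂.off > 30]

-4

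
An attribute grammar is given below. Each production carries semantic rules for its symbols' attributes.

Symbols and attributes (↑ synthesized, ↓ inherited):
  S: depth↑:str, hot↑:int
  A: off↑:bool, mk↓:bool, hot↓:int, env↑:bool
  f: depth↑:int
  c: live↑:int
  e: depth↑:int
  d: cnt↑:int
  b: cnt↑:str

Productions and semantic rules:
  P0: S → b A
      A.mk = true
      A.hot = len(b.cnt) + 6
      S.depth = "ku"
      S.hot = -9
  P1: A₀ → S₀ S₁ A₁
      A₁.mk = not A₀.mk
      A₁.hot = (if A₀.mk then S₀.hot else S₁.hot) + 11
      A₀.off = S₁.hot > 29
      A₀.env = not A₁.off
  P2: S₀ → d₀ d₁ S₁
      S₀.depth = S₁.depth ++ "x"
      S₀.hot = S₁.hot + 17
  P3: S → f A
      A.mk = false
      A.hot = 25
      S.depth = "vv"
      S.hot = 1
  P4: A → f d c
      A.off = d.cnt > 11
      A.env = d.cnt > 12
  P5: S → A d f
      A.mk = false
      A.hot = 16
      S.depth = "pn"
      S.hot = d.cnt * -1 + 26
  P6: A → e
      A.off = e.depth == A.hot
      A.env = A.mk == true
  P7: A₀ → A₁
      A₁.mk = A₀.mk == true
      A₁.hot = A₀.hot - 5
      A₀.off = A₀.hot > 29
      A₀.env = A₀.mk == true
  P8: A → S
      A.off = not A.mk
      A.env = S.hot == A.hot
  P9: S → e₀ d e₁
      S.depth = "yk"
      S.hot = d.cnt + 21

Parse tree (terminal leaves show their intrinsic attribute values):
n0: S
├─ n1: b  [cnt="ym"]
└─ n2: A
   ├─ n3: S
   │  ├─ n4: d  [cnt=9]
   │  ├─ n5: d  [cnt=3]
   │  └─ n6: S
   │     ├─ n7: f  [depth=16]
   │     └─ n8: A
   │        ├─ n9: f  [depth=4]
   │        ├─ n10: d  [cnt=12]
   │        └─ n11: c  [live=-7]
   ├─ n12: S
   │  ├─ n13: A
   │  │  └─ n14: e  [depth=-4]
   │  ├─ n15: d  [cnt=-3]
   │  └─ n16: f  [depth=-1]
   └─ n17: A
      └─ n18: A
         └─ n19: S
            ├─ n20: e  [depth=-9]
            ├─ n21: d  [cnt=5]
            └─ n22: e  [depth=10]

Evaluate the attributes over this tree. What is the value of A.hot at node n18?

24

1. n1.cnt = "ym"  [terminal]
2. n2.mk = true  [true]
3. n2.hot = 8  [len(b.cnt) + 6]
4. n4.cnt = 9  [terminal]
5. n5.cnt = 3  [terminal]
6. n7.depth = 16  [terminal]
7. n8.mk = false  [false]
8. n8.hot = 25  [25]
9. n9.depth = 4  [terminal]
10. n10.cnt = 12  [terminal]
11. n11.live = -7  [terminal]
12. n8.off = true  [d.cnt > 11]
13. n8.env = false  [d.cnt > 12]
14. n6.depth = "vv"  ["vv"]
15. n6.hot = 1  [1]
16. n3.depth = "vvx"  [S₁.depth ++ "x"]
17. n3.hot = 18  [S₁.hot + 17]
18. n13.mk = false  [false]
19. n13.hot = 16  [16]
20. n14.depth = -4  [terminal]
21. n13.off = false  [e.depth == A.hot]
22. n13.env = false  [A.mk == true]
23. n15.cnt = -3  [terminal]
24. n16.depth = -1  [terminal]
25. n12.depth = "pn"  ["pn"]
26. n12.hot = 29  [d.cnt * -1 + 26]
27. n17.mk = false  [not A₀.mk]
28. n17.hot = 29  [(if A₀.mk then S₀.hot else S₁.hot) + 11]
29. n18.mk = false  [A₀.mk == true]
30. n18.hot = 24  [A₀.hot - 5]
31. n20.depth = -9  [terminal]
32. n21.cnt = 5  [terminal]
33. n22.depth = 10  [terminal]
34. n19.depth = "yk"  ["yk"]
35. n19.hot = 26  [d.cnt + 21]
36. n18.off = true  [not A.mk]
37. n18.env = false  [S.hot == A.hot]
38. n17.off = false  [A₀.hot > 29]
39. n17.env = false  [A₀.mk == true]
40. n2.off = false  [S₁.hot > 29]
41. n2.env = true  [not A₁.off]
42. n0.depth = "ku"  ["ku"]
43. n0.hot = -9  [-9]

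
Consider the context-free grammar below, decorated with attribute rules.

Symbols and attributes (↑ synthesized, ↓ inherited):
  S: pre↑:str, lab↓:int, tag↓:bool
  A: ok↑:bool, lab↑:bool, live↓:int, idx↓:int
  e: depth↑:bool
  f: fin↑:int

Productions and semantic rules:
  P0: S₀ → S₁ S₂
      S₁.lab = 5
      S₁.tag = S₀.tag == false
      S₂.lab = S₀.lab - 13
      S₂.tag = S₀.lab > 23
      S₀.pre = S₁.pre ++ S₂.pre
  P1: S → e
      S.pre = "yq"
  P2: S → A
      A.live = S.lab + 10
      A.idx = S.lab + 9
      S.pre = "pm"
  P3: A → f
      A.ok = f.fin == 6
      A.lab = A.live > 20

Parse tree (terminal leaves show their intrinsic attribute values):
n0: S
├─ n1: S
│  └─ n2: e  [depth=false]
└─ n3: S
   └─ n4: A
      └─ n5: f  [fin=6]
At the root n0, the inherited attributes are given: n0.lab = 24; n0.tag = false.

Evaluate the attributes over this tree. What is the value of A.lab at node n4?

1. n0.lab = 24  [given at root]
2. n0.tag = false  [given at root]
3. n1.lab = 5  [5]
4. n1.tag = true  [S₀.tag == false]
5. n2.depth = false  [terminal]
6. n1.pre = "yq"  ["yq"]
7. n3.lab = 11  [S₀.lab - 13]
8. n3.tag = true  [S₀.lab > 23]
9. n4.live = 21  [S.lab + 10]
10. n4.idx = 20  [S.lab + 9]
11. n5.fin = 6  [terminal]
12. n4.ok = true  [f.fin == 6]
13. n4.lab = true  [A.live > 20]
14. n3.pre = "pm"  ["pm"]
15. n0.pre = "yqpm"  [S₁.pre ++ S₂.pre]

true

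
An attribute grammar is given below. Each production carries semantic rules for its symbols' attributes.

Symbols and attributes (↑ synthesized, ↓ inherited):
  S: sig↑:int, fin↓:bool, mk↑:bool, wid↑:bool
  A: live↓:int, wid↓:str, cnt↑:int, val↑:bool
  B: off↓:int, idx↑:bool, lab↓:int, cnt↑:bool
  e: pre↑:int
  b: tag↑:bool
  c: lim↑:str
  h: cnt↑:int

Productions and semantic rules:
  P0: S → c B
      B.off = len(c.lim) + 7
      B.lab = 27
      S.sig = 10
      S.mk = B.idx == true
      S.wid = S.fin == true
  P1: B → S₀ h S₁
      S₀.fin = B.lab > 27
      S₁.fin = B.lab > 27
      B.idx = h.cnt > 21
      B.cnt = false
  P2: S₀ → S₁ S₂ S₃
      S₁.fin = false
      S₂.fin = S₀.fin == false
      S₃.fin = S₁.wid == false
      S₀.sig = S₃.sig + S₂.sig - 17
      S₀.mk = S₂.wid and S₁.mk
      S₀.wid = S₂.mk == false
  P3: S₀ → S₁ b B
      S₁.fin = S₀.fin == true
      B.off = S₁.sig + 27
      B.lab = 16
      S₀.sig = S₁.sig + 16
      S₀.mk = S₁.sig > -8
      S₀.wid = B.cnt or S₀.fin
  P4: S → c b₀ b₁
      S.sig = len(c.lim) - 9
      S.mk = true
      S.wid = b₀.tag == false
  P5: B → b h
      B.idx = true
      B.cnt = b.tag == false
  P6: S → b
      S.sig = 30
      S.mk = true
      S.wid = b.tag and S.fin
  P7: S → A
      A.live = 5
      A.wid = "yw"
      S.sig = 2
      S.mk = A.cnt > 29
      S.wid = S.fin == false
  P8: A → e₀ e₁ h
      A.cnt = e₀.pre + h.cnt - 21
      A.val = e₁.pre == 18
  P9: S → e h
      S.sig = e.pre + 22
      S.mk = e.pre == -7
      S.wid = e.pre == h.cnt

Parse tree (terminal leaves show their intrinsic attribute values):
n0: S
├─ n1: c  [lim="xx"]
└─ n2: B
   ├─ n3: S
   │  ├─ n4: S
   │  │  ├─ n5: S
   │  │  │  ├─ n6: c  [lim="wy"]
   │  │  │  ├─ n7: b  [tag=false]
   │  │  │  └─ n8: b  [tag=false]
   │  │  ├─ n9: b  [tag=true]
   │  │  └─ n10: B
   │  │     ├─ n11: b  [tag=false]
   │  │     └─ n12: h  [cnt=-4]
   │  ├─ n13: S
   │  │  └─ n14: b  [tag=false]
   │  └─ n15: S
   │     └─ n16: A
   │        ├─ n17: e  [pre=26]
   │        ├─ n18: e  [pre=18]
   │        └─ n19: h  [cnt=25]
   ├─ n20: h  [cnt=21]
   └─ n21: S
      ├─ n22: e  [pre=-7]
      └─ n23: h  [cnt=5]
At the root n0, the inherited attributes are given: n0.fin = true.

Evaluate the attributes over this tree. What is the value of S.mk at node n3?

1. n0.fin = true  [given at root]
2. n1.lim = "xx"  [terminal]
3. n2.off = 9  [len(c.lim) + 7]
4. n2.lab = 27  [27]
5. n3.fin = false  [B.lab > 27]
6. n4.fin = false  [false]
7. n5.fin = false  [S₀.fin == true]
8. n6.lim = "wy"  [terminal]
9. n7.tag = false  [terminal]
10. n8.tag = false  [terminal]
11. n5.sig = -7  [len(c.lim) - 9]
12. n5.mk = true  [true]
13. n5.wid = true  [b₀.tag == false]
14. n9.tag = true  [terminal]
15. n10.off = 20  [S₁.sig + 27]
16. n10.lab = 16  [16]
17. n11.tag = false  [terminal]
18. n12.cnt = -4  [terminal]
19. n10.idx = true  [true]
20. n10.cnt = true  [b.tag == false]
21. n4.sig = 9  [S₁.sig + 16]
22. n4.mk = true  [S₁.sig > -8]
23. n4.wid = true  [B.cnt or S₀.fin]
24. n13.fin = true  [S₀.fin == false]
25. n14.tag = false  [terminal]
26. n13.sig = 30  [30]
27. n13.mk = true  [true]
28. n13.wid = false  [b.tag and S.fin]
29. n15.fin = false  [S₁.wid == false]
30. n16.live = 5  [5]
31. n16.wid = "yw"  ["yw"]
32. n17.pre = 26  [terminal]
33. n18.pre = 18  [terminal]
34. n19.cnt = 25  [terminal]
35. n16.cnt = 30  [e₀.pre + h.cnt - 21]
36. n16.val = true  [e₁.pre == 18]
37. n15.sig = 2  [2]
38. n15.mk = true  [A.cnt > 29]
39. n15.wid = true  [S.fin == false]
40. n3.sig = 15  [S₃.sig + S₂.sig - 17]
41. n3.mk = false  [S₂.wid and S₁.mk]
42. n3.wid = false  [S₂.mk == false]
43. n20.cnt = 21  [terminal]
44. n21.fin = false  [B.lab > 27]
45. n22.pre = -7  [terminal]
46. n23.cnt = 5  [terminal]
47. n21.sig = 15  [e.pre + 22]
48. n21.mk = true  [e.pre == -7]
49. n21.wid = false  [e.pre == h.cnt]
50. n2.idx = false  [h.cnt > 21]
51. n2.cnt = false  [false]
52. n0.sig = 10  [10]
53. n0.mk = false  [B.idx == true]
54. n0.wid = true  [S.fin == true]

false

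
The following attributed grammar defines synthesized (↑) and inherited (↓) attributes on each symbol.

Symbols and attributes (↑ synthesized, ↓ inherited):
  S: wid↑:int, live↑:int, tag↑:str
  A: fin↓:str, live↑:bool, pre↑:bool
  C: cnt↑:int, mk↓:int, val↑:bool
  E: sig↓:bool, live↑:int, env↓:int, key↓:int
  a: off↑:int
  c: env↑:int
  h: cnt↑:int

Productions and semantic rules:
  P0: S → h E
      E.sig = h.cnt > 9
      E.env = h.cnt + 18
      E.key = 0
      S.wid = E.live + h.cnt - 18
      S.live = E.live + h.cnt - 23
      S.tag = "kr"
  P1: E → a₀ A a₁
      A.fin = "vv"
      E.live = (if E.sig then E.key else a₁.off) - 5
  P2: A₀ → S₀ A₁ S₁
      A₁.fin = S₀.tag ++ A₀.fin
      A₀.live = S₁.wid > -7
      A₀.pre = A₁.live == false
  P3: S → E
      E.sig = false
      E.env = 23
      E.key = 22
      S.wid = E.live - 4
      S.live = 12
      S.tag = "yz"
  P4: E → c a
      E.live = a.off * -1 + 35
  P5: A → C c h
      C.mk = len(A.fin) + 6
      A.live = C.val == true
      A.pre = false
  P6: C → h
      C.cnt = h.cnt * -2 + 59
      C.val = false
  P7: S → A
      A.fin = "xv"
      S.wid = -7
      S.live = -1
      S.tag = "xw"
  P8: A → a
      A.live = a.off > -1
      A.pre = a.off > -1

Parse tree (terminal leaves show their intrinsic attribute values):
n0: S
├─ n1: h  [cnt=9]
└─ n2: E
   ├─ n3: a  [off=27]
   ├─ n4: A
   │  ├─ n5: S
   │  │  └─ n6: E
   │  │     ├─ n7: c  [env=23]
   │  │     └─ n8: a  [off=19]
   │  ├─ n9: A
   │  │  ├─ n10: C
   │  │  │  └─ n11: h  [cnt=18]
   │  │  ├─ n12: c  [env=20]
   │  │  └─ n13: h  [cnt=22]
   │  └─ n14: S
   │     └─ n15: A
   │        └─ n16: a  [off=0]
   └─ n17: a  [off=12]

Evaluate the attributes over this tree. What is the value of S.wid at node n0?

1. n1.cnt = 9  [terminal]
2. n2.sig = false  [h.cnt > 9]
3. n2.env = 27  [h.cnt + 18]
4. n2.key = 0  [0]
5. n3.off = 27  [terminal]
6. n4.fin = "vv"  ["vv"]
7. n6.sig = false  [false]
8. n6.env = 23  [23]
9. n6.key = 22  [22]
10. n7.env = 23  [terminal]
11. n8.off = 19  [terminal]
12. n6.live = 16  [a.off * -1 + 35]
13. n5.wid = 12  [E.live - 4]
14. n5.live = 12  [12]
15. n5.tag = "yz"  ["yz"]
16. n9.fin = "yzvv"  [S₀.tag ++ A₀.fin]
17. n10.mk = 10  [len(A.fin) + 6]
18. n11.cnt = 18  [terminal]
19. n10.cnt = 23  [h.cnt * -2 + 59]
20. n10.val = false  [false]
21. n12.env = 20  [terminal]
22. n13.cnt = 22  [terminal]
23. n9.live = false  [C.val == true]
24. n9.pre = false  [false]
25. n15.fin = "xv"  ["xv"]
26. n16.off = 0  [terminal]
27. n15.live = true  [a.off > -1]
28. n15.pre = true  [a.off > -1]
29. n14.wid = -7  [-7]
30. n14.live = -1  [-1]
31. n14.tag = "xw"  ["xw"]
32. n4.live = false  [S₁.wid > -7]
33. n4.pre = true  [A₁.live == false]
34. n17.off = 12  [terminal]
35. n2.live = 7  [(if E.sig then E.key else a₁.off) - 5]
36. n0.wid = -2  [E.live + h.cnt - 18]
37. n0.live = -7  [E.live + h.cnt - 23]
38. n0.tag = "kr"  ["kr"]

-2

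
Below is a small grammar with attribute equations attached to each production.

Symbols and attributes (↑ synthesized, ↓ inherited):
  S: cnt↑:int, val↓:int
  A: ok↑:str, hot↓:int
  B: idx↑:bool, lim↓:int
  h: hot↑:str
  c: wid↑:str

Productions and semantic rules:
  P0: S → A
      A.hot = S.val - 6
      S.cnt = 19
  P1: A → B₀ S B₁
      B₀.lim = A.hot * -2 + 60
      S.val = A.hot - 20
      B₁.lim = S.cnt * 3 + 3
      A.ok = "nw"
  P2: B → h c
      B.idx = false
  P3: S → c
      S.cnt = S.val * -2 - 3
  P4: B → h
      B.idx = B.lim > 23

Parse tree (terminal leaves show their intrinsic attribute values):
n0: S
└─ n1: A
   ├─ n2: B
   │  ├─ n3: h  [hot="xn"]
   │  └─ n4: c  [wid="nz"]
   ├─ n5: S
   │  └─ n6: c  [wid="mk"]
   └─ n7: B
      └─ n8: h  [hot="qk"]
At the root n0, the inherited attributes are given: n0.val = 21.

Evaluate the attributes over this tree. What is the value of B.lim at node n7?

24

1. n0.val = 21  [given at root]
2. n1.hot = 15  [S.val - 6]
3. n2.lim = 30  [A.hot * -2 + 60]
4. n3.hot = "xn"  [terminal]
5. n4.wid = "nz"  [terminal]
6. n2.idx = false  [false]
7. n5.val = -5  [A.hot - 20]
8. n6.wid = "mk"  [terminal]
9. n5.cnt = 7  [S.val * -2 - 3]
10. n7.lim = 24  [S.cnt * 3 + 3]
11. n8.hot = "qk"  [terminal]
12. n7.idx = true  [B.lim > 23]
13. n1.ok = "nw"  ["nw"]
14. n0.cnt = 19  [19]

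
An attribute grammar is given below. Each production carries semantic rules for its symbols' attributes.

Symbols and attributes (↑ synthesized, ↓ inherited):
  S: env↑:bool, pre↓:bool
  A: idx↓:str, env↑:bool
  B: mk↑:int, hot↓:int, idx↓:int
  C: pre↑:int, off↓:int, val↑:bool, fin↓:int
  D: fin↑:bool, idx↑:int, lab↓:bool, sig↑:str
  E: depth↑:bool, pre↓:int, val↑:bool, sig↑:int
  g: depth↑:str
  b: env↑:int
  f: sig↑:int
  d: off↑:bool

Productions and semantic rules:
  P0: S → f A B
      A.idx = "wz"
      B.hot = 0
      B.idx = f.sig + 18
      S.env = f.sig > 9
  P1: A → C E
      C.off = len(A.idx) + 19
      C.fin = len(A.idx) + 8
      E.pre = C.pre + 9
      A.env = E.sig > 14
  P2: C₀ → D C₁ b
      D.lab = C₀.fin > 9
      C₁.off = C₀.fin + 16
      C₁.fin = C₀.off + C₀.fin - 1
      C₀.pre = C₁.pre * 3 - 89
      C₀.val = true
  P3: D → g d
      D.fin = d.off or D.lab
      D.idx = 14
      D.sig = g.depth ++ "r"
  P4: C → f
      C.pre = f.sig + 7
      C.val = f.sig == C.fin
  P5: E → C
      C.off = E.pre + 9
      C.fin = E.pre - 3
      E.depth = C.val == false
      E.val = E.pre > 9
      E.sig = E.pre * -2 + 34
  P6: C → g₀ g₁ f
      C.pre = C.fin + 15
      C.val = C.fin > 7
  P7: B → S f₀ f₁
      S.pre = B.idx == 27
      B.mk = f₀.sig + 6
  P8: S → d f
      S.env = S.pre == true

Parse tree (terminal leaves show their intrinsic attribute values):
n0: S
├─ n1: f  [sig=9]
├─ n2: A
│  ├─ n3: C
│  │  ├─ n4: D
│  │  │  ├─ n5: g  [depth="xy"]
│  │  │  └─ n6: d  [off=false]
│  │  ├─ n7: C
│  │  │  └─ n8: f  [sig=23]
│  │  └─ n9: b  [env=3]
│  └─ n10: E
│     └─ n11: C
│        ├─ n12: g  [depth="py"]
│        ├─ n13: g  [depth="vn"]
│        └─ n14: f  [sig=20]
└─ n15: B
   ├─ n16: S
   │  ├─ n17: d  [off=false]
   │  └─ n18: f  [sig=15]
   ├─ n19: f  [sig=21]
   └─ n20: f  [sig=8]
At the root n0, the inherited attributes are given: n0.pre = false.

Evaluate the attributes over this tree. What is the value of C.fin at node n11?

1. n0.pre = false  [given at root]
2. n1.sig = 9  [terminal]
3. n2.idx = "wz"  ["wz"]
4. n3.off = 21  [len(A.idx) + 19]
5. n3.fin = 10  [len(A.idx) + 8]
6. n4.lab = true  [C₀.fin > 9]
7. n5.depth = "xy"  [terminal]
8. n6.off = false  [terminal]
9. n4.fin = true  [d.off or D.lab]
10. n4.idx = 14  [14]
11. n4.sig = "xyr"  [g.depth ++ "r"]
12. n7.off = 26  [C₀.fin + 16]
13. n7.fin = 30  [C₀.off + C₀.fin - 1]
14. n8.sig = 23  [terminal]
15. n7.pre = 30  [f.sig + 7]
16. n7.val = false  [f.sig == C.fin]
17. n9.env = 3  [terminal]
18. n3.pre = 1  [C₁.pre * 3 - 89]
19. n3.val = true  [true]
20. n10.pre = 10  [C.pre + 9]
21. n11.off = 19  [E.pre + 9]
22. n11.fin = 7  [E.pre - 3]
23. n12.depth = "py"  [terminal]
24. n13.depth = "vn"  [terminal]
25. n14.sig = 20  [terminal]
26. n11.pre = 22  [C.fin + 15]
27. n11.val = false  [C.fin > 7]
28. n10.depth = true  [C.val == false]
29. n10.val = true  [E.pre > 9]
30. n10.sig = 14  [E.pre * -2 + 34]
31. n2.env = false  [E.sig > 14]
32. n15.hot = 0  [0]
33. n15.idx = 27  [f.sig + 18]
34. n16.pre = true  [B.idx == 27]
35. n17.off = false  [terminal]
36. n18.sig = 15  [terminal]
37. n16.env = true  [S.pre == true]
38. n19.sig = 21  [terminal]
39. n20.sig = 8  [terminal]
40. n15.mk = 27  [f₀.sig + 6]
41. n0.env = false  [f.sig > 9]

7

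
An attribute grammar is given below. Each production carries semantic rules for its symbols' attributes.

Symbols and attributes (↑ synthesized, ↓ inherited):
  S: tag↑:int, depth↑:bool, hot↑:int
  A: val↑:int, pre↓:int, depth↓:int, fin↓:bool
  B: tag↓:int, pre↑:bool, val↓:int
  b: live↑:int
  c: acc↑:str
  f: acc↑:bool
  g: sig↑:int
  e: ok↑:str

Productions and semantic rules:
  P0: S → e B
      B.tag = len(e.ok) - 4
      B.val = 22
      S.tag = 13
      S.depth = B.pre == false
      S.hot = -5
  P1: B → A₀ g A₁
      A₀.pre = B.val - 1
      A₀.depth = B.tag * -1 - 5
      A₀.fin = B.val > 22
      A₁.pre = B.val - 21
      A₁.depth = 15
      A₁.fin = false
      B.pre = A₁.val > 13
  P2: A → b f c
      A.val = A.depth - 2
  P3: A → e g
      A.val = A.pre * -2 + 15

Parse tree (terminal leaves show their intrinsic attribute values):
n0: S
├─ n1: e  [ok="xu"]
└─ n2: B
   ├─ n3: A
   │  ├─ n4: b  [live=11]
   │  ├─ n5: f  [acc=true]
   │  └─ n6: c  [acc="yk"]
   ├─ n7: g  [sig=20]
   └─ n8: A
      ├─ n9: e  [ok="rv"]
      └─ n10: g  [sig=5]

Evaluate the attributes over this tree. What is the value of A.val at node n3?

1. n1.ok = "xu"  [terminal]
2. n2.tag = -2  [len(e.ok) - 4]
3. n2.val = 22  [22]
4. n3.pre = 21  [B.val - 1]
5. n3.depth = -3  [B.tag * -1 - 5]
6. n3.fin = false  [B.val > 22]
7. n4.live = 11  [terminal]
8. n5.acc = true  [terminal]
9. n6.acc = "yk"  [terminal]
10. n3.val = -5  [A.depth - 2]
11. n7.sig = 20  [terminal]
12. n8.pre = 1  [B.val - 21]
13. n8.depth = 15  [15]
14. n8.fin = false  [false]
15. n9.ok = "rv"  [terminal]
16. n10.sig = 5  [terminal]
17. n8.val = 13  [A.pre * -2 + 15]
18. n2.pre = false  [A₁.val > 13]
19. n0.tag = 13  [13]
20. n0.depth = true  [B.pre == false]
21. n0.hot = -5  [-5]

-5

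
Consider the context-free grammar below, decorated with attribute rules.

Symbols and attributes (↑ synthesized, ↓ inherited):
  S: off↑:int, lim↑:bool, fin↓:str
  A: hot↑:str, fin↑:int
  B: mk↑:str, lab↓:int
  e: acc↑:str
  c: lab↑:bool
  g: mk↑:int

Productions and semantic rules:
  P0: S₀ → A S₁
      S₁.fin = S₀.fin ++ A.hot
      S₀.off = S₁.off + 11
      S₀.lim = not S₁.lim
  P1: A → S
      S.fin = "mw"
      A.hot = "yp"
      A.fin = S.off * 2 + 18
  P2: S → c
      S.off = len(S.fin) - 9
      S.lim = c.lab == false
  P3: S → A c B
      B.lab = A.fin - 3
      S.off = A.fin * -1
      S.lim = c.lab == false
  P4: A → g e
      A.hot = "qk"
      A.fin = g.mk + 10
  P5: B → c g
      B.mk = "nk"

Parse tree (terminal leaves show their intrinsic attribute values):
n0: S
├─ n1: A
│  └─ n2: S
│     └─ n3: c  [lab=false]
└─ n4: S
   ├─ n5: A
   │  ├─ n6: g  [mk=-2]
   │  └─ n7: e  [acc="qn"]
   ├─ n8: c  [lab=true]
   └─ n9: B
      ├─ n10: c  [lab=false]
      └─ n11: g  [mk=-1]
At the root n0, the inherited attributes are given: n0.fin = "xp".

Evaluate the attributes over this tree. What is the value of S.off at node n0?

3

1. n0.fin = "xp"  [given at root]
2. n2.fin = "mw"  ["mw"]
3. n3.lab = false  [terminal]
4. n2.off = -7  [len(S.fin) - 9]
5. n2.lim = true  [c.lab == false]
6. n1.hot = "yp"  ["yp"]
7. n1.fin = 4  [S.off * 2 + 18]
8. n4.fin = "xpyp"  [S₀.fin ++ A.hot]
9. n6.mk = -2  [terminal]
10. n7.acc = "qn"  [terminal]
11. n5.hot = "qk"  ["qk"]
12. n5.fin = 8  [g.mk + 10]
13. n8.lab = true  [terminal]
14. n9.lab = 5  [A.fin - 3]
15. n10.lab = false  [terminal]
16. n11.mk = -1  [terminal]
17. n9.mk = "nk"  ["nk"]
18. n4.off = -8  [A.fin * -1]
19. n4.lim = false  [c.lab == false]
20. n0.off = 3  [S₁.off + 11]
21. n0.lim = true  [not S₁.lim]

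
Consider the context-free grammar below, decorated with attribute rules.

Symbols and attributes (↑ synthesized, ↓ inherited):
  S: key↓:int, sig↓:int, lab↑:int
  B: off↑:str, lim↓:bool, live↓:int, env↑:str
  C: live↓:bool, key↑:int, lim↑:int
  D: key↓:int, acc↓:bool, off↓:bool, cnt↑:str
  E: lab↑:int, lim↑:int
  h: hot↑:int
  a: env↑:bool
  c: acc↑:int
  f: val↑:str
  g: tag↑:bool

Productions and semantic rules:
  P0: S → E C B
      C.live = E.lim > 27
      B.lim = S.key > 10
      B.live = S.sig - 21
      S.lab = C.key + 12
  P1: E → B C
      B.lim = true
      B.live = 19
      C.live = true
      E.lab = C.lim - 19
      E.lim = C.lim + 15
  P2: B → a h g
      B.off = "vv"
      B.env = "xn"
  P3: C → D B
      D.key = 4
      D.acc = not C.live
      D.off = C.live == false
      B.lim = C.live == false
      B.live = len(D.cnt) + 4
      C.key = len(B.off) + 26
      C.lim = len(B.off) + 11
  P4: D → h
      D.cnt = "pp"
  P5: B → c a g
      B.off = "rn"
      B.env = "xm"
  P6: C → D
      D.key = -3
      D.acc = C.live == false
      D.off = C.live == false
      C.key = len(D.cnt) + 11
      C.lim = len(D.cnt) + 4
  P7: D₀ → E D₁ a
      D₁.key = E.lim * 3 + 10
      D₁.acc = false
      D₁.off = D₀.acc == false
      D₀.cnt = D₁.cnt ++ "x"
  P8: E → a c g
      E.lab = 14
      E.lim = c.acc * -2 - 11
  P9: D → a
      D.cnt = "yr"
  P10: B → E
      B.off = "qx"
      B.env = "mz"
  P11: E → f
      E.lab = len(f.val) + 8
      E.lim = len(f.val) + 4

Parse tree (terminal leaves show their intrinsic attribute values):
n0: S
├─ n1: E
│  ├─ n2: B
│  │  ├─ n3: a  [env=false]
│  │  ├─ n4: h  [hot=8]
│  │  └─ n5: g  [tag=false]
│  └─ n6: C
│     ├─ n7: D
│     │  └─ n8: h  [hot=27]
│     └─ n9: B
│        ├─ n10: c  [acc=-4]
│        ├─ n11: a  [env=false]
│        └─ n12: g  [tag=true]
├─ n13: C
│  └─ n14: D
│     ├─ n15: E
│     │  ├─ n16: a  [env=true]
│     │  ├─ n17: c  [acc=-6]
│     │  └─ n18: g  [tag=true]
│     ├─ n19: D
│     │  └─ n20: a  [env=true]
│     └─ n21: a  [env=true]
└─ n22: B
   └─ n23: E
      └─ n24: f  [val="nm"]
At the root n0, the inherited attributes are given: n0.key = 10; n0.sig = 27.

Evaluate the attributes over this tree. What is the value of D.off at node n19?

1. n0.key = 10  [given at root]
2. n0.sig = 27  [given at root]
3. n2.lim = true  [true]
4. n2.live = 19  [19]
5. n3.env = false  [terminal]
6. n4.hot = 8  [terminal]
7. n5.tag = false  [terminal]
8. n2.off = "vv"  ["vv"]
9. n2.env = "xn"  ["xn"]
10. n6.live = true  [true]
11. n7.key = 4  [4]
12. n7.acc = false  [not C.live]
13. n7.off = false  [C.live == false]
14. n8.hot = 27  [terminal]
15. n7.cnt = "pp"  ["pp"]
16. n9.lim = false  [C.live == false]
17. n9.live = 6  [len(D.cnt) + 4]
18. n10.acc = -4  [terminal]
19. n11.env = false  [terminal]
20. n12.tag = true  [terminal]
21. n9.off = "rn"  ["rn"]
22. n9.env = "xm"  ["xm"]
23. n6.key = 28  [len(B.off) + 26]
24. n6.lim = 13  [len(B.off) + 11]
25. n1.lab = -6  [C.lim - 19]
26. n1.lim = 28  [C.lim + 15]
27. n13.live = true  [E.lim > 27]
28. n14.key = -3  [-3]
29. n14.acc = false  [C.live == false]
30. n14.off = false  [C.live == false]
31. n16.env = true  [terminal]
32. n17.acc = -6  [terminal]
33. n18.tag = true  [terminal]
34. n15.lab = 14  [14]
35. n15.lim = 1  [c.acc * -2 - 11]
36. n19.key = 13  [E.lim * 3 + 10]
37. n19.acc = false  [false]
38. n19.off = true  [D₀.acc == false]
39. n20.env = true  [terminal]
40. n19.cnt = "yr"  ["yr"]
41. n21.env = true  [terminal]
42. n14.cnt = "yrx"  [D₁.cnt ++ "x"]
43. n13.key = 14  [len(D.cnt) + 11]
44. n13.lim = 7  [len(D.cnt) + 4]
45. n22.lim = false  [S.key > 10]
46. n22.live = 6  [S.sig - 21]
47. n24.val = "nm"  [terminal]
48. n23.lab = 10  [len(f.val) + 8]
49. n23.lim = 6  [len(f.val) + 4]
50. n22.off = "qx"  ["qx"]
51. n22.env = "mz"  ["mz"]
52. n0.lab = 26  [C.key + 12]

true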